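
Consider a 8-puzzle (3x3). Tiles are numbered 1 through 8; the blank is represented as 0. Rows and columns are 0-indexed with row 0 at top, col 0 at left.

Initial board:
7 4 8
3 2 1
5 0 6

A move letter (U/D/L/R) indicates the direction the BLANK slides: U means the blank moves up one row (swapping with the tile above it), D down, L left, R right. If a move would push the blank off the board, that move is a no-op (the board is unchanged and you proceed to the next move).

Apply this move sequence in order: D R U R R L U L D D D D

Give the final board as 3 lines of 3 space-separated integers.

After move 1 (D):
7 4 8
3 2 1
5 0 6

After move 2 (R):
7 4 8
3 2 1
5 6 0

After move 3 (U):
7 4 8
3 2 0
5 6 1

After move 4 (R):
7 4 8
3 2 0
5 6 1

After move 5 (R):
7 4 8
3 2 0
5 6 1

After move 6 (L):
7 4 8
3 0 2
5 6 1

After move 7 (U):
7 0 8
3 4 2
5 6 1

After move 8 (L):
0 7 8
3 4 2
5 6 1

After move 9 (D):
3 7 8
0 4 2
5 6 1

After move 10 (D):
3 7 8
5 4 2
0 6 1

After move 11 (D):
3 7 8
5 4 2
0 6 1

After move 12 (D):
3 7 8
5 4 2
0 6 1

Answer: 3 7 8
5 4 2
0 6 1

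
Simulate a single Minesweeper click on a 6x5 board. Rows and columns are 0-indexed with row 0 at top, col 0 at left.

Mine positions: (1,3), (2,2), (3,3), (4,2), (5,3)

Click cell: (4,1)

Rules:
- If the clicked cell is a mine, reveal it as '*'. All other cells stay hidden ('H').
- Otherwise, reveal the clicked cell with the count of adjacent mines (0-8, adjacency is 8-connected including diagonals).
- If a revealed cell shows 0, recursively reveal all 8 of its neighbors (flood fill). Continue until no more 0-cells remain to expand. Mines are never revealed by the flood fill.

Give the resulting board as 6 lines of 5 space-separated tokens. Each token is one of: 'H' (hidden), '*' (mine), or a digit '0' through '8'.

H H H H H
H H H H H
H H H H H
H H H H H
H 1 H H H
H H H H H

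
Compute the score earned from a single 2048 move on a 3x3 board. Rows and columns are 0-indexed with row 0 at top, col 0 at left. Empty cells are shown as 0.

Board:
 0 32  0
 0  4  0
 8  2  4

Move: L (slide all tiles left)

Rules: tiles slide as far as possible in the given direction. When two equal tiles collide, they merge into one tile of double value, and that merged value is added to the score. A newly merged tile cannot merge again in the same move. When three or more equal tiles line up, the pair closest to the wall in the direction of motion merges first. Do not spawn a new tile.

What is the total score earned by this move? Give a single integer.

Answer: 0

Derivation:
Slide left:
row 0: [0, 32, 0] -> [32, 0, 0]  score +0 (running 0)
row 1: [0, 4, 0] -> [4, 0, 0]  score +0 (running 0)
row 2: [8, 2, 4] -> [8, 2, 4]  score +0 (running 0)
Board after move:
32  0  0
 4  0  0
 8  2  4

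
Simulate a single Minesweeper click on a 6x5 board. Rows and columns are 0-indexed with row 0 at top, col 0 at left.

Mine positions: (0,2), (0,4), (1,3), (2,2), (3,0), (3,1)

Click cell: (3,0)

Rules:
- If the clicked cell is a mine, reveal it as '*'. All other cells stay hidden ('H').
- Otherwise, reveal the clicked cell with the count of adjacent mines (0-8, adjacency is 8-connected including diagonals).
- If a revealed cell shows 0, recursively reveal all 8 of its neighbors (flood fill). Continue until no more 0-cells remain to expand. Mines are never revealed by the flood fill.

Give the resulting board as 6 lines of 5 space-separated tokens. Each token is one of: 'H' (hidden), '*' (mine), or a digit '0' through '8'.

H H H H H
H H H H H
H H H H H
* H H H H
H H H H H
H H H H H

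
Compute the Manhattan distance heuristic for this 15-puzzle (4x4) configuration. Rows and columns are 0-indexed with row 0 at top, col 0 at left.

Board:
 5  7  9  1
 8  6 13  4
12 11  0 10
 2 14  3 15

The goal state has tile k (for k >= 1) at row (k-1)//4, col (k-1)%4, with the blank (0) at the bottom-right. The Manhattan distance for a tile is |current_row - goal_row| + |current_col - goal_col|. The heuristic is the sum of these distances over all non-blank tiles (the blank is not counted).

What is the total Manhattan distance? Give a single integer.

Answer: 32

Derivation:
Tile 5: (0,0)->(1,0) = 1
Tile 7: (0,1)->(1,2) = 2
Tile 9: (0,2)->(2,0) = 4
Tile 1: (0,3)->(0,0) = 3
Tile 8: (1,0)->(1,3) = 3
Tile 6: (1,1)->(1,1) = 0
Tile 13: (1,2)->(3,0) = 4
Tile 4: (1,3)->(0,3) = 1
Tile 12: (2,0)->(2,3) = 3
Tile 11: (2,1)->(2,2) = 1
Tile 10: (2,3)->(2,1) = 2
Tile 2: (3,0)->(0,1) = 4
Tile 14: (3,1)->(3,1) = 0
Tile 3: (3,2)->(0,2) = 3
Tile 15: (3,3)->(3,2) = 1
Sum: 1 + 2 + 4 + 3 + 3 + 0 + 4 + 1 + 3 + 1 + 2 + 4 + 0 + 3 + 1 = 32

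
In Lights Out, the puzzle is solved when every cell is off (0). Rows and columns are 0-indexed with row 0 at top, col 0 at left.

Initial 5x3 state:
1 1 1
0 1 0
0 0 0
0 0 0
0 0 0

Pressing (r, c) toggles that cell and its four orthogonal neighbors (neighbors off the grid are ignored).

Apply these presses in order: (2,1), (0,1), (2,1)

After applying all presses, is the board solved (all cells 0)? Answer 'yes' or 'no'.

After press 1 at (2,1):
1 1 1
0 0 0
1 1 1
0 1 0
0 0 0

After press 2 at (0,1):
0 0 0
0 1 0
1 1 1
0 1 0
0 0 0

After press 3 at (2,1):
0 0 0
0 0 0
0 0 0
0 0 0
0 0 0

Lights still on: 0

Answer: yes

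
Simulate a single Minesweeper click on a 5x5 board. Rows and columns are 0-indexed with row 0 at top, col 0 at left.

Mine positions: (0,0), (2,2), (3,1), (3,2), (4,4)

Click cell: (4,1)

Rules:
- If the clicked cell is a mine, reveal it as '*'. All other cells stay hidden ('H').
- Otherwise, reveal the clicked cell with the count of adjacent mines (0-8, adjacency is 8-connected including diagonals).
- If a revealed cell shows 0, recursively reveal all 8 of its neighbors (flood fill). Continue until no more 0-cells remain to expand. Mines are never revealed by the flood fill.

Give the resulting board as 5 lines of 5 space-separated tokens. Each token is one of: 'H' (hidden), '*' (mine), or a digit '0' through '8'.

H H H H H
H H H H H
H H H H H
H H H H H
H 2 H H H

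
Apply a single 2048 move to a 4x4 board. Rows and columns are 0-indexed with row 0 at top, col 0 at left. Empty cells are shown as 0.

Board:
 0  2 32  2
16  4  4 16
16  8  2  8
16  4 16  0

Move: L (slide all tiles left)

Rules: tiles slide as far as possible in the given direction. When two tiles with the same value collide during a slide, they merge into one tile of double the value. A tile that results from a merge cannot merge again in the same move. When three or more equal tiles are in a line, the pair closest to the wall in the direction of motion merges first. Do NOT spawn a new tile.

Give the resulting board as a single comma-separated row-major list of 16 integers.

Slide left:
row 0: [0, 2, 32, 2] -> [2, 32, 2, 0]
row 1: [16, 4, 4, 16] -> [16, 8, 16, 0]
row 2: [16, 8, 2, 8] -> [16, 8, 2, 8]
row 3: [16, 4, 16, 0] -> [16, 4, 16, 0]

Answer: 2, 32, 2, 0, 16, 8, 16, 0, 16, 8, 2, 8, 16, 4, 16, 0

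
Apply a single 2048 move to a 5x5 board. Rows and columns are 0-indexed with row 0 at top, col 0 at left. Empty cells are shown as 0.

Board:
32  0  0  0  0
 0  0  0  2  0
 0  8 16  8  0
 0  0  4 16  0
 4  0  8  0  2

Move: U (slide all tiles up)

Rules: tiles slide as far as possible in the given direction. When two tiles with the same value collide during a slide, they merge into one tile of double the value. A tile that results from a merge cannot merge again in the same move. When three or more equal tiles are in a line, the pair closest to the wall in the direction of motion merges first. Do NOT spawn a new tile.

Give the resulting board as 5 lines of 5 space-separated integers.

Answer: 32  8 16  2  2
 4  0  4  8  0
 0  0  8 16  0
 0  0  0  0  0
 0  0  0  0  0

Derivation:
Slide up:
col 0: [32, 0, 0, 0, 4] -> [32, 4, 0, 0, 0]
col 1: [0, 0, 8, 0, 0] -> [8, 0, 0, 0, 0]
col 2: [0, 0, 16, 4, 8] -> [16, 4, 8, 0, 0]
col 3: [0, 2, 8, 16, 0] -> [2, 8, 16, 0, 0]
col 4: [0, 0, 0, 0, 2] -> [2, 0, 0, 0, 0]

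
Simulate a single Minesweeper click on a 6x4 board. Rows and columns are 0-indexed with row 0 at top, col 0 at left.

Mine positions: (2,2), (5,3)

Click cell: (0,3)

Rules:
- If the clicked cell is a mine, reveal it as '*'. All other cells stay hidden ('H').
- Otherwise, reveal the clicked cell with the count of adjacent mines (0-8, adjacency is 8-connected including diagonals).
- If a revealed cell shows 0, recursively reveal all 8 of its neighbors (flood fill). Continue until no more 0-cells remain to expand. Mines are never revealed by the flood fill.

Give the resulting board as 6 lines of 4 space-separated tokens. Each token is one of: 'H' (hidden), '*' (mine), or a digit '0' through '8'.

0 0 0 0
0 1 1 1
0 1 H H
0 1 1 H
0 0 1 H
0 0 1 H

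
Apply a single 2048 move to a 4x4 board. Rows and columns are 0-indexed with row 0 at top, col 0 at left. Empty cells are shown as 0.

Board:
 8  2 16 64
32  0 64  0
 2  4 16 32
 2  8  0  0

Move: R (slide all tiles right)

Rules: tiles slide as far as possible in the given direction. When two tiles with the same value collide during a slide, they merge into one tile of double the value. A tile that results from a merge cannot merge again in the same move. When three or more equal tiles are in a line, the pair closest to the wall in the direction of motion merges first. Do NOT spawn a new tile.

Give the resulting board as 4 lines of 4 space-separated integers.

Answer:  8  2 16 64
 0  0 32 64
 2  4 16 32
 0  0  2  8

Derivation:
Slide right:
row 0: [8, 2, 16, 64] -> [8, 2, 16, 64]
row 1: [32, 0, 64, 0] -> [0, 0, 32, 64]
row 2: [2, 4, 16, 32] -> [2, 4, 16, 32]
row 3: [2, 8, 0, 0] -> [0, 0, 2, 8]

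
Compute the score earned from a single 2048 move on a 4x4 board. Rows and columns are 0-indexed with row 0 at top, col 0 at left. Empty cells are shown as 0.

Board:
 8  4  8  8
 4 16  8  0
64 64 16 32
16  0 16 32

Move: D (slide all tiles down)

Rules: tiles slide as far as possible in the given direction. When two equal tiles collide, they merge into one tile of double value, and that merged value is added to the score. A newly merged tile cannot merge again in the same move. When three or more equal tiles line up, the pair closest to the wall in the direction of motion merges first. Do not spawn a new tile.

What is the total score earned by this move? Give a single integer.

Slide down:
col 0: [8, 4, 64, 16] -> [8, 4, 64, 16]  score +0 (running 0)
col 1: [4, 16, 64, 0] -> [0, 4, 16, 64]  score +0 (running 0)
col 2: [8, 8, 16, 16] -> [0, 0, 16, 32]  score +48 (running 48)
col 3: [8, 0, 32, 32] -> [0, 0, 8, 64]  score +64 (running 112)
Board after move:
 8  0  0  0
 4  4  0  0
64 16 16  8
16 64 32 64

Answer: 112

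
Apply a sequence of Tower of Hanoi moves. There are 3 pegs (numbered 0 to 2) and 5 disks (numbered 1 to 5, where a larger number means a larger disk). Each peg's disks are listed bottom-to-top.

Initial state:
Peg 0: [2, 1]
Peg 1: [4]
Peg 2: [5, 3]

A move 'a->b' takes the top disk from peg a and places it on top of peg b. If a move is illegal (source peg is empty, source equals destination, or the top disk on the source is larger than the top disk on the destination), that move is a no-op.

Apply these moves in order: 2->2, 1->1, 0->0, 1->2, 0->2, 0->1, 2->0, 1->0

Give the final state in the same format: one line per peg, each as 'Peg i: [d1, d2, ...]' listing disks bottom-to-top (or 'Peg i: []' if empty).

Answer: Peg 0: [1]
Peg 1: [4, 2]
Peg 2: [5, 3]

Derivation:
After move 1 (2->2):
Peg 0: [2, 1]
Peg 1: [4]
Peg 2: [5, 3]

After move 2 (1->1):
Peg 0: [2, 1]
Peg 1: [4]
Peg 2: [5, 3]

After move 3 (0->0):
Peg 0: [2, 1]
Peg 1: [4]
Peg 2: [5, 3]

After move 4 (1->2):
Peg 0: [2, 1]
Peg 1: [4]
Peg 2: [5, 3]

After move 5 (0->2):
Peg 0: [2]
Peg 1: [4]
Peg 2: [5, 3, 1]

After move 6 (0->1):
Peg 0: []
Peg 1: [4, 2]
Peg 2: [5, 3, 1]

After move 7 (2->0):
Peg 0: [1]
Peg 1: [4, 2]
Peg 2: [5, 3]

After move 8 (1->0):
Peg 0: [1]
Peg 1: [4, 2]
Peg 2: [5, 3]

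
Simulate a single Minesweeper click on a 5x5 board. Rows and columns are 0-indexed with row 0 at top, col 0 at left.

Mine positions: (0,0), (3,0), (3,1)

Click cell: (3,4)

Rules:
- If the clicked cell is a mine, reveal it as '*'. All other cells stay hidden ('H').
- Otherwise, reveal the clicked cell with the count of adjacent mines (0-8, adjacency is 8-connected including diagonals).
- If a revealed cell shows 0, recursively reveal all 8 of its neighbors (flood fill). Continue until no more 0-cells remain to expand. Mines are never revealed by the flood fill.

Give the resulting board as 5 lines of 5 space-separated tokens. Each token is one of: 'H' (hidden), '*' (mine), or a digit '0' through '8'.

H 1 0 0 0
H 1 0 0 0
H 2 1 0 0
H H 1 0 0
H H 1 0 0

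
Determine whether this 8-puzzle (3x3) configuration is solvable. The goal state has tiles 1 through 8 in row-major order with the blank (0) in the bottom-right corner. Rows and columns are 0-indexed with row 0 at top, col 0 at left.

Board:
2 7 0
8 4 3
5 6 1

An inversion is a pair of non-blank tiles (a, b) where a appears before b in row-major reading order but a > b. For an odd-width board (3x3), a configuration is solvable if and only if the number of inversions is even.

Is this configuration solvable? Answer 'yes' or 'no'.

Inversions (pairs i<j in row-major order where tile[i] > tile[j] > 0): 16
16 is even, so the puzzle is solvable.

Answer: yes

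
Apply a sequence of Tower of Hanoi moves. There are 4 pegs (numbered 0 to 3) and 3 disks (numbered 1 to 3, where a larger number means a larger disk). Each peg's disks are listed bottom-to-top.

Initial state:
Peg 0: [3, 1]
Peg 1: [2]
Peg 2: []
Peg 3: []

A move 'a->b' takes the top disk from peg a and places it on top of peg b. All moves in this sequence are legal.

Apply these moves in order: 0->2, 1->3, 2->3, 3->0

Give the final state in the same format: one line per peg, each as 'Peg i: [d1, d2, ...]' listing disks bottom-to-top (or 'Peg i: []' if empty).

Answer: Peg 0: [3, 1]
Peg 1: []
Peg 2: []
Peg 3: [2]

Derivation:
After move 1 (0->2):
Peg 0: [3]
Peg 1: [2]
Peg 2: [1]
Peg 3: []

After move 2 (1->3):
Peg 0: [3]
Peg 1: []
Peg 2: [1]
Peg 3: [2]

After move 3 (2->3):
Peg 0: [3]
Peg 1: []
Peg 2: []
Peg 3: [2, 1]

After move 4 (3->0):
Peg 0: [3, 1]
Peg 1: []
Peg 2: []
Peg 3: [2]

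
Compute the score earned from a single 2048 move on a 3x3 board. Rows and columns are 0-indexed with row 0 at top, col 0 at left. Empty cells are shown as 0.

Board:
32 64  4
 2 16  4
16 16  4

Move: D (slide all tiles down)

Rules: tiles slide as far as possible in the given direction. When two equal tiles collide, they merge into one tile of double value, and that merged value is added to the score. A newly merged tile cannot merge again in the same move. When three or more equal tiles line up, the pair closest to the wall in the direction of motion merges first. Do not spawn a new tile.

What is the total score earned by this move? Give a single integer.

Slide down:
col 0: [32, 2, 16] -> [32, 2, 16]  score +0 (running 0)
col 1: [64, 16, 16] -> [0, 64, 32]  score +32 (running 32)
col 2: [4, 4, 4] -> [0, 4, 8]  score +8 (running 40)
Board after move:
32  0  0
 2 64  4
16 32  8

Answer: 40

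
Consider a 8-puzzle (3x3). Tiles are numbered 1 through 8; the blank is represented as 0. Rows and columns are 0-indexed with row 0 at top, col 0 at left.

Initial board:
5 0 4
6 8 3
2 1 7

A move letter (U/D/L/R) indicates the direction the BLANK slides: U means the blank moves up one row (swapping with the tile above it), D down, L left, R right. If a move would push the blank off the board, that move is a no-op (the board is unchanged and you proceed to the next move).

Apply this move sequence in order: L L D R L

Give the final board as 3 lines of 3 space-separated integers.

Answer: 6 5 4
0 8 3
2 1 7

Derivation:
After move 1 (L):
0 5 4
6 8 3
2 1 7

After move 2 (L):
0 5 4
6 8 3
2 1 7

After move 3 (D):
6 5 4
0 8 3
2 1 7

After move 4 (R):
6 5 4
8 0 3
2 1 7

After move 5 (L):
6 5 4
0 8 3
2 1 7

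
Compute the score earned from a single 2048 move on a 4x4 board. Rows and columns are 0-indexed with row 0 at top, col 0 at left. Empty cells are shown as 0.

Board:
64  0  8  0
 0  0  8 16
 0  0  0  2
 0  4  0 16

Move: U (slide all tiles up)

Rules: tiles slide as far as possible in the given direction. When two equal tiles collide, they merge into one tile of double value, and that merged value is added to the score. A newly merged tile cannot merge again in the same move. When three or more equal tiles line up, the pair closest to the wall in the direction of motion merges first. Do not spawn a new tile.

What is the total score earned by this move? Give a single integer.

Answer: 16

Derivation:
Slide up:
col 0: [64, 0, 0, 0] -> [64, 0, 0, 0]  score +0 (running 0)
col 1: [0, 0, 0, 4] -> [4, 0, 0, 0]  score +0 (running 0)
col 2: [8, 8, 0, 0] -> [16, 0, 0, 0]  score +16 (running 16)
col 3: [0, 16, 2, 16] -> [16, 2, 16, 0]  score +0 (running 16)
Board after move:
64  4 16 16
 0  0  0  2
 0  0  0 16
 0  0  0  0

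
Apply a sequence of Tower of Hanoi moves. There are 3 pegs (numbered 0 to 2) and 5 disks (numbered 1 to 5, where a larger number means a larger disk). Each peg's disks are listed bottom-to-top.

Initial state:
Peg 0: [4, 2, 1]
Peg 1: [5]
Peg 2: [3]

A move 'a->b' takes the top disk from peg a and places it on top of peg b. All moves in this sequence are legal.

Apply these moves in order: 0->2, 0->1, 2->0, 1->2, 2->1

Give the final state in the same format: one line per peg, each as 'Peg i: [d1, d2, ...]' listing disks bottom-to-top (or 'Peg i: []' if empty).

After move 1 (0->2):
Peg 0: [4, 2]
Peg 1: [5]
Peg 2: [3, 1]

After move 2 (0->1):
Peg 0: [4]
Peg 1: [5, 2]
Peg 2: [3, 1]

After move 3 (2->0):
Peg 0: [4, 1]
Peg 1: [5, 2]
Peg 2: [3]

After move 4 (1->2):
Peg 0: [4, 1]
Peg 1: [5]
Peg 2: [3, 2]

After move 5 (2->1):
Peg 0: [4, 1]
Peg 1: [5, 2]
Peg 2: [3]

Answer: Peg 0: [4, 1]
Peg 1: [5, 2]
Peg 2: [3]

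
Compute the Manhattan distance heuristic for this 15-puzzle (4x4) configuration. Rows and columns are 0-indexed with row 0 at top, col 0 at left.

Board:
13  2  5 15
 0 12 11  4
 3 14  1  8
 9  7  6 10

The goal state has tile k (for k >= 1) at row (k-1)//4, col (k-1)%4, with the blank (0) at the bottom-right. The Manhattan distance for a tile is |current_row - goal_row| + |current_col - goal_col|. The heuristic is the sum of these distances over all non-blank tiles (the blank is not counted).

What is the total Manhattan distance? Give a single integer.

Answer: 35

Derivation:
Tile 13: at (0,0), goal (3,0), distance |0-3|+|0-0| = 3
Tile 2: at (0,1), goal (0,1), distance |0-0|+|1-1| = 0
Tile 5: at (0,2), goal (1,0), distance |0-1|+|2-0| = 3
Tile 15: at (0,3), goal (3,2), distance |0-3|+|3-2| = 4
Tile 12: at (1,1), goal (2,3), distance |1-2|+|1-3| = 3
Tile 11: at (1,2), goal (2,2), distance |1-2|+|2-2| = 1
Tile 4: at (1,3), goal (0,3), distance |1-0|+|3-3| = 1
Tile 3: at (2,0), goal (0,2), distance |2-0|+|0-2| = 4
Tile 14: at (2,1), goal (3,1), distance |2-3|+|1-1| = 1
Tile 1: at (2,2), goal (0,0), distance |2-0|+|2-0| = 4
Tile 8: at (2,3), goal (1,3), distance |2-1|+|3-3| = 1
Tile 9: at (3,0), goal (2,0), distance |3-2|+|0-0| = 1
Tile 7: at (3,1), goal (1,2), distance |3-1|+|1-2| = 3
Tile 6: at (3,2), goal (1,1), distance |3-1|+|2-1| = 3
Tile 10: at (3,3), goal (2,1), distance |3-2|+|3-1| = 3
Sum: 3 + 0 + 3 + 4 + 3 + 1 + 1 + 4 + 1 + 4 + 1 + 1 + 3 + 3 + 3 = 35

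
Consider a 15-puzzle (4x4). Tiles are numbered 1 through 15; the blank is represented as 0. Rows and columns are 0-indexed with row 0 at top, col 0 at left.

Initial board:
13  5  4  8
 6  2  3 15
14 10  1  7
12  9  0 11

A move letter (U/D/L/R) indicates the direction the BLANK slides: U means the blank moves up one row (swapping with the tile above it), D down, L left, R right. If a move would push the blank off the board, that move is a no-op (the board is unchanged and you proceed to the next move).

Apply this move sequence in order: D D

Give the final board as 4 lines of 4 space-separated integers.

After move 1 (D):
13  5  4  8
 6  2  3 15
14 10  1  7
12  9  0 11

After move 2 (D):
13  5  4  8
 6  2  3 15
14 10  1  7
12  9  0 11

Answer: 13  5  4  8
 6  2  3 15
14 10  1  7
12  9  0 11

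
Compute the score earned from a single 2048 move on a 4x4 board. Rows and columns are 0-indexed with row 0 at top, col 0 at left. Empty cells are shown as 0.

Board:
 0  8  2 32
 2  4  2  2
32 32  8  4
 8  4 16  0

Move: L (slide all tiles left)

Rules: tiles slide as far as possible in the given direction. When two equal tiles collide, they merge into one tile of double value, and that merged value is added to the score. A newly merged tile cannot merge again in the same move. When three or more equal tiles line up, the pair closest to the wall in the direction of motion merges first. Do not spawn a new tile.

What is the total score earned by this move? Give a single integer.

Slide left:
row 0: [0, 8, 2, 32] -> [8, 2, 32, 0]  score +0 (running 0)
row 1: [2, 4, 2, 2] -> [2, 4, 4, 0]  score +4 (running 4)
row 2: [32, 32, 8, 4] -> [64, 8, 4, 0]  score +64 (running 68)
row 3: [8, 4, 16, 0] -> [8, 4, 16, 0]  score +0 (running 68)
Board after move:
 8  2 32  0
 2  4  4  0
64  8  4  0
 8  4 16  0

Answer: 68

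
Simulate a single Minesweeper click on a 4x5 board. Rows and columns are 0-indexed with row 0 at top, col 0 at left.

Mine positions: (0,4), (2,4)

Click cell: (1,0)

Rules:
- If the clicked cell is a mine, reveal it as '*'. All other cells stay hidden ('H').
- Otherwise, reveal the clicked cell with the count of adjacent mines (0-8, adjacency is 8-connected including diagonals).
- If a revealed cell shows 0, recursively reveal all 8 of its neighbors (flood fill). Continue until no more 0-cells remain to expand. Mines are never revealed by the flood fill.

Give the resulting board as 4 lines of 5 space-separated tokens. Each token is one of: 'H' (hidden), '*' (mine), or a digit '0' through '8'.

0 0 0 1 H
0 0 0 2 H
0 0 0 1 H
0 0 0 1 H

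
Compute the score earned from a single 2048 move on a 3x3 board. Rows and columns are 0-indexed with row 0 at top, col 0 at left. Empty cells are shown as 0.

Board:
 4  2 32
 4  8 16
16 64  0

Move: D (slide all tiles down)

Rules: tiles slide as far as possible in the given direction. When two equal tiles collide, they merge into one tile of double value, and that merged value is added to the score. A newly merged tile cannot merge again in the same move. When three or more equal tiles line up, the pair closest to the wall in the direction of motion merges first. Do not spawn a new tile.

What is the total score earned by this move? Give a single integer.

Answer: 8

Derivation:
Slide down:
col 0: [4, 4, 16] -> [0, 8, 16]  score +8 (running 8)
col 1: [2, 8, 64] -> [2, 8, 64]  score +0 (running 8)
col 2: [32, 16, 0] -> [0, 32, 16]  score +0 (running 8)
Board after move:
 0  2  0
 8  8 32
16 64 16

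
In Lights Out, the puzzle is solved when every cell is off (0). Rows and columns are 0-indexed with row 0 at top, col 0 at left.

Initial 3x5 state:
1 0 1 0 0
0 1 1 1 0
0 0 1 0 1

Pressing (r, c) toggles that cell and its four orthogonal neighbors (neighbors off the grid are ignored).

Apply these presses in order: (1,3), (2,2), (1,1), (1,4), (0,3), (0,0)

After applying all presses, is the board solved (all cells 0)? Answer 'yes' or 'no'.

After press 1 at (1,3):
1 0 1 1 0
0 1 0 0 1
0 0 1 1 1

After press 2 at (2,2):
1 0 1 1 0
0 1 1 0 1
0 1 0 0 1

After press 3 at (1,1):
1 1 1 1 0
1 0 0 0 1
0 0 0 0 1

After press 4 at (1,4):
1 1 1 1 1
1 0 0 1 0
0 0 0 0 0

After press 5 at (0,3):
1 1 0 0 0
1 0 0 0 0
0 0 0 0 0

After press 6 at (0,0):
0 0 0 0 0
0 0 0 0 0
0 0 0 0 0

Lights still on: 0

Answer: yes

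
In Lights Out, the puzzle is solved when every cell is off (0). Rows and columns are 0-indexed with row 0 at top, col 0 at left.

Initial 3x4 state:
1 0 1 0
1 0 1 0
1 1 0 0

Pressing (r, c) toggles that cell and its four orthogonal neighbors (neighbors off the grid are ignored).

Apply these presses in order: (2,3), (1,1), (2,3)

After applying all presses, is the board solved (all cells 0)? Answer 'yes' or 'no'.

Answer: no

Derivation:
After press 1 at (2,3):
1 0 1 0
1 0 1 1
1 1 1 1

After press 2 at (1,1):
1 1 1 0
0 1 0 1
1 0 1 1

After press 3 at (2,3):
1 1 1 0
0 1 0 0
1 0 0 0

Lights still on: 5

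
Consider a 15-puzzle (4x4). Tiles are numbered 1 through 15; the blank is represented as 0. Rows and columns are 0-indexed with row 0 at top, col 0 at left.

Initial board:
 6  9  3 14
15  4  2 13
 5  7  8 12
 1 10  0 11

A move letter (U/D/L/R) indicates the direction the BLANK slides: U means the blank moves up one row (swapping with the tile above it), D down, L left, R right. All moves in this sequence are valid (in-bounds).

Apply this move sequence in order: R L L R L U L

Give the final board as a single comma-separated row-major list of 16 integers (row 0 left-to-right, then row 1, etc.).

Answer: 6, 9, 3, 14, 15, 4, 2, 13, 0, 5, 8, 12, 1, 7, 10, 11

Derivation:
After move 1 (R):
 6  9  3 14
15  4  2 13
 5  7  8 12
 1 10 11  0

After move 2 (L):
 6  9  3 14
15  4  2 13
 5  7  8 12
 1 10  0 11

After move 3 (L):
 6  9  3 14
15  4  2 13
 5  7  8 12
 1  0 10 11

After move 4 (R):
 6  9  3 14
15  4  2 13
 5  7  8 12
 1 10  0 11

After move 5 (L):
 6  9  3 14
15  4  2 13
 5  7  8 12
 1  0 10 11

After move 6 (U):
 6  9  3 14
15  4  2 13
 5  0  8 12
 1  7 10 11

After move 7 (L):
 6  9  3 14
15  4  2 13
 0  5  8 12
 1  7 10 11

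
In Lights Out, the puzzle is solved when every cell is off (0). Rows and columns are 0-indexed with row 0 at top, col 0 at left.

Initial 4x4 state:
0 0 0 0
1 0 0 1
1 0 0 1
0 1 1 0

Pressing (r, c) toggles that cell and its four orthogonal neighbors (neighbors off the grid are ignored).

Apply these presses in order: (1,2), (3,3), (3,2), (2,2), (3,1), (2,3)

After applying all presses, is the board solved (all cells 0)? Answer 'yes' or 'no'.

After press 1 at (1,2):
0 0 1 0
1 1 1 0
1 0 1 1
0 1 1 0

After press 2 at (3,3):
0 0 1 0
1 1 1 0
1 0 1 0
0 1 0 1

After press 3 at (3,2):
0 0 1 0
1 1 1 0
1 0 0 0
0 0 1 0

After press 4 at (2,2):
0 0 1 0
1 1 0 0
1 1 1 1
0 0 0 0

After press 5 at (3,1):
0 0 1 0
1 1 0 0
1 0 1 1
1 1 1 0

After press 6 at (2,3):
0 0 1 0
1 1 0 1
1 0 0 0
1 1 1 1

Lights still on: 9

Answer: no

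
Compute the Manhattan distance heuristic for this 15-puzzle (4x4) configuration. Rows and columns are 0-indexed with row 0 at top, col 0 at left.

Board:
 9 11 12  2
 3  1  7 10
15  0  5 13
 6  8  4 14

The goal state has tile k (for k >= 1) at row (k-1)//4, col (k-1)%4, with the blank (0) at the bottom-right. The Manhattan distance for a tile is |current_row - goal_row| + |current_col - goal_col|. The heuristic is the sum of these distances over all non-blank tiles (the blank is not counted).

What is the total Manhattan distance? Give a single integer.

Answer: 41

Derivation:
Tile 9: (0,0)->(2,0) = 2
Tile 11: (0,1)->(2,2) = 3
Tile 12: (0,2)->(2,3) = 3
Tile 2: (0,3)->(0,1) = 2
Tile 3: (1,0)->(0,2) = 3
Tile 1: (1,1)->(0,0) = 2
Tile 7: (1,2)->(1,2) = 0
Tile 10: (1,3)->(2,1) = 3
Tile 15: (2,0)->(3,2) = 3
Tile 5: (2,2)->(1,0) = 3
Tile 13: (2,3)->(3,0) = 4
Tile 6: (3,0)->(1,1) = 3
Tile 8: (3,1)->(1,3) = 4
Tile 4: (3,2)->(0,3) = 4
Tile 14: (3,3)->(3,1) = 2
Sum: 2 + 3 + 3 + 2 + 3 + 2 + 0 + 3 + 3 + 3 + 4 + 3 + 4 + 4 + 2 = 41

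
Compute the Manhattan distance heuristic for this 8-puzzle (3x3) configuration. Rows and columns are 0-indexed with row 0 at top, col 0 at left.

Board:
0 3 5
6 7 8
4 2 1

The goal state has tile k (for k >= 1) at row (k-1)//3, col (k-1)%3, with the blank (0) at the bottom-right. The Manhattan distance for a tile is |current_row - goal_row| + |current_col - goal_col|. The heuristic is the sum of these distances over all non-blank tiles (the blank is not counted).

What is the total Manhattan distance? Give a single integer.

Answer: 16

Derivation:
Tile 3: (0,1)->(0,2) = 1
Tile 5: (0,2)->(1,1) = 2
Tile 6: (1,0)->(1,2) = 2
Tile 7: (1,1)->(2,0) = 2
Tile 8: (1,2)->(2,1) = 2
Tile 4: (2,0)->(1,0) = 1
Tile 2: (2,1)->(0,1) = 2
Tile 1: (2,2)->(0,0) = 4
Sum: 1 + 2 + 2 + 2 + 2 + 1 + 2 + 4 = 16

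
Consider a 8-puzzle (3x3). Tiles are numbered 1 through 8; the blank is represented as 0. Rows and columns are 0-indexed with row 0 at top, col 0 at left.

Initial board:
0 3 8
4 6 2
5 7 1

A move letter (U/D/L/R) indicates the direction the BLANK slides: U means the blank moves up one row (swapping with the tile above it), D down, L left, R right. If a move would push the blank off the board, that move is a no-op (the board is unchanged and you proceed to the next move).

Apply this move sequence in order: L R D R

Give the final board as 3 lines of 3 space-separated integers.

After move 1 (L):
0 3 8
4 6 2
5 7 1

After move 2 (R):
3 0 8
4 6 2
5 7 1

After move 3 (D):
3 6 8
4 0 2
5 7 1

After move 4 (R):
3 6 8
4 2 0
5 7 1

Answer: 3 6 8
4 2 0
5 7 1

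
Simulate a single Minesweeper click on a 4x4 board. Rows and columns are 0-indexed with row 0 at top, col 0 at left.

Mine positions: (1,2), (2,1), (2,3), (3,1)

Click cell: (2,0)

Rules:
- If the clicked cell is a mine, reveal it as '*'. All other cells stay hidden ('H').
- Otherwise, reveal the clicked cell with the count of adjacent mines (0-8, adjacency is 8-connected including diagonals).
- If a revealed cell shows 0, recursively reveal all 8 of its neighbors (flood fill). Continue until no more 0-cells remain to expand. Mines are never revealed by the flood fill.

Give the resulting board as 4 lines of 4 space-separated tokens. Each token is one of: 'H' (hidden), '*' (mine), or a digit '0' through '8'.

H H H H
H H H H
2 H H H
H H H H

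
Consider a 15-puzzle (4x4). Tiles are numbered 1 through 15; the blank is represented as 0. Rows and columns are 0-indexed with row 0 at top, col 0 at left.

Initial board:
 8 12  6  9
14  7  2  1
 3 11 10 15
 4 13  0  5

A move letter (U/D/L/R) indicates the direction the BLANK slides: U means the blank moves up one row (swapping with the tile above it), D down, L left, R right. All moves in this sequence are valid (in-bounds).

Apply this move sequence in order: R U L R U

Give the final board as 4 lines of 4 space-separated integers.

Answer:  8 12  6  9
14  7  2  0
 3 11 10  1
 4 13  5 15

Derivation:
After move 1 (R):
 8 12  6  9
14  7  2  1
 3 11 10 15
 4 13  5  0

After move 2 (U):
 8 12  6  9
14  7  2  1
 3 11 10  0
 4 13  5 15

After move 3 (L):
 8 12  6  9
14  7  2  1
 3 11  0 10
 4 13  5 15

After move 4 (R):
 8 12  6  9
14  7  2  1
 3 11 10  0
 4 13  5 15

After move 5 (U):
 8 12  6  9
14  7  2  0
 3 11 10  1
 4 13  5 15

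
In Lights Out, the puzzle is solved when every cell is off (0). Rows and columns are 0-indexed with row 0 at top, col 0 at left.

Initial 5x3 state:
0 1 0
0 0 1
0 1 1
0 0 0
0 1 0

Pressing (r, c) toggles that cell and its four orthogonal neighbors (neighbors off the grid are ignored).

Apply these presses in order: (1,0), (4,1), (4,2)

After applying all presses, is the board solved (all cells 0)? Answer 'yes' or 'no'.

After press 1 at (1,0):
1 1 0
1 1 1
1 1 1
0 0 0
0 1 0

After press 2 at (4,1):
1 1 0
1 1 1
1 1 1
0 1 0
1 0 1

After press 3 at (4,2):
1 1 0
1 1 1
1 1 1
0 1 1
1 1 0

Lights still on: 12

Answer: no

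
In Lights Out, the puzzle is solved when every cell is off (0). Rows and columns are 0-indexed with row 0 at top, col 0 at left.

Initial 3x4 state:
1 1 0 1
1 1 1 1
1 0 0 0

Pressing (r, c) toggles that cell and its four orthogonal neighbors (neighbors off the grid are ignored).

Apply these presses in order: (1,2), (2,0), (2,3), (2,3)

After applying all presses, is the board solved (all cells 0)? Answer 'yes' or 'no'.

Answer: no

Derivation:
After press 1 at (1,2):
1 1 1 1
1 0 0 0
1 0 1 0

After press 2 at (2,0):
1 1 1 1
0 0 0 0
0 1 1 0

After press 3 at (2,3):
1 1 1 1
0 0 0 1
0 1 0 1

After press 4 at (2,3):
1 1 1 1
0 0 0 0
0 1 1 0

Lights still on: 6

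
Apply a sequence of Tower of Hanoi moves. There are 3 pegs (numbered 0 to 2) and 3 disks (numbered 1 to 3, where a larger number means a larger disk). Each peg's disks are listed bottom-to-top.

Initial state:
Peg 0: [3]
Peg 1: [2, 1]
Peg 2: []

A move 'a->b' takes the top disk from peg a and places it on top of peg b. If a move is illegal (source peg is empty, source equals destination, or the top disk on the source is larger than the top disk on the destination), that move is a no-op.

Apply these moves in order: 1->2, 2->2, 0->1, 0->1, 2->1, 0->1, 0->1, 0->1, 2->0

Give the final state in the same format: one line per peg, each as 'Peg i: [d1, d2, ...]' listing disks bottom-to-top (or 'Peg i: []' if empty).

After move 1 (1->2):
Peg 0: [3]
Peg 1: [2]
Peg 2: [1]

After move 2 (2->2):
Peg 0: [3]
Peg 1: [2]
Peg 2: [1]

After move 3 (0->1):
Peg 0: [3]
Peg 1: [2]
Peg 2: [1]

After move 4 (0->1):
Peg 0: [3]
Peg 1: [2]
Peg 2: [1]

After move 5 (2->1):
Peg 0: [3]
Peg 1: [2, 1]
Peg 2: []

After move 6 (0->1):
Peg 0: [3]
Peg 1: [2, 1]
Peg 2: []

After move 7 (0->1):
Peg 0: [3]
Peg 1: [2, 1]
Peg 2: []

After move 8 (0->1):
Peg 0: [3]
Peg 1: [2, 1]
Peg 2: []

After move 9 (2->0):
Peg 0: [3]
Peg 1: [2, 1]
Peg 2: []

Answer: Peg 0: [3]
Peg 1: [2, 1]
Peg 2: []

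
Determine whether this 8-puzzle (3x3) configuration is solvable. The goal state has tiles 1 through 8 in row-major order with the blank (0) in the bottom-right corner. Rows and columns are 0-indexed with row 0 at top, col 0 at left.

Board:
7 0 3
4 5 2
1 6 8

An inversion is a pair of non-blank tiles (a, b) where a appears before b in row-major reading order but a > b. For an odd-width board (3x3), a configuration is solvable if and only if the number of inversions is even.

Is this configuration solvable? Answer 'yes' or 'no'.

Answer: no

Derivation:
Inversions (pairs i<j in row-major order where tile[i] > tile[j] > 0): 13
13 is odd, so the puzzle is not solvable.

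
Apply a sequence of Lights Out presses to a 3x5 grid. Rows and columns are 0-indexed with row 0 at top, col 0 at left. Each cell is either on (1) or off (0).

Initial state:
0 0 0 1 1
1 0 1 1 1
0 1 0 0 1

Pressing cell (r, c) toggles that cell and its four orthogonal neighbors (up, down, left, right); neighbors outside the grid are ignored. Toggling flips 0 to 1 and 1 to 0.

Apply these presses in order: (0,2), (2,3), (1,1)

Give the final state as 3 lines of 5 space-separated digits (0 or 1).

Answer: 0 0 1 0 1
0 1 1 0 1
0 0 1 1 0

Derivation:
After press 1 at (0,2):
0 1 1 0 1
1 0 0 1 1
0 1 0 0 1

After press 2 at (2,3):
0 1 1 0 1
1 0 0 0 1
0 1 1 1 0

After press 3 at (1,1):
0 0 1 0 1
0 1 1 0 1
0 0 1 1 0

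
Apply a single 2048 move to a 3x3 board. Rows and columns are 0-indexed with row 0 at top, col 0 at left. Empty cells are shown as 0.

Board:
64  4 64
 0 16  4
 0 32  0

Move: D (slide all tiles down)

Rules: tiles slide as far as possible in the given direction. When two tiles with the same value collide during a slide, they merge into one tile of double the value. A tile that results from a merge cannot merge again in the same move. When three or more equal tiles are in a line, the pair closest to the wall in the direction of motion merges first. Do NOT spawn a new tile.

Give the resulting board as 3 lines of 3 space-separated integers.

Slide down:
col 0: [64, 0, 0] -> [0, 0, 64]
col 1: [4, 16, 32] -> [4, 16, 32]
col 2: [64, 4, 0] -> [0, 64, 4]

Answer:  0  4  0
 0 16 64
64 32  4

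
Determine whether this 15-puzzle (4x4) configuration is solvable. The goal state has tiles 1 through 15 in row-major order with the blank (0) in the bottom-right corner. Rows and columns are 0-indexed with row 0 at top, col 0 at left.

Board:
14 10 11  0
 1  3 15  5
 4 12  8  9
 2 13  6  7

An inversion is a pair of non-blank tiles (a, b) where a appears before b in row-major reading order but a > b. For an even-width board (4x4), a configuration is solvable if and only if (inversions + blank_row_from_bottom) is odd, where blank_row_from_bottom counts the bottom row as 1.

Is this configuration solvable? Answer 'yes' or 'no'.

Answer: yes

Derivation:
Inversions: 57
Blank is in row 0 (0-indexed from top), which is row 4 counting from the bottom (bottom = 1).
57 + 4 = 61, which is odd, so the puzzle is solvable.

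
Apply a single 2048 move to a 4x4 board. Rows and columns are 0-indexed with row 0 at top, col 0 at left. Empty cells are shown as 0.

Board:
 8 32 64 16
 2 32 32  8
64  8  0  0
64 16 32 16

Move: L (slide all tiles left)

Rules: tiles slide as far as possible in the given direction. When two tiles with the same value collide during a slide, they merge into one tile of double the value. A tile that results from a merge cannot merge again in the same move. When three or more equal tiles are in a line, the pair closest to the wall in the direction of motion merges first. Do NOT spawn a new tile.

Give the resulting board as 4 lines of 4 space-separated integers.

Answer:  8 32 64 16
 2 64  8  0
64  8  0  0
64 16 32 16

Derivation:
Slide left:
row 0: [8, 32, 64, 16] -> [8, 32, 64, 16]
row 1: [2, 32, 32, 8] -> [2, 64, 8, 0]
row 2: [64, 8, 0, 0] -> [64, 8, 0, 0]
row 3: [64, 16, 32, 16] -> [64, 16, 32, 16]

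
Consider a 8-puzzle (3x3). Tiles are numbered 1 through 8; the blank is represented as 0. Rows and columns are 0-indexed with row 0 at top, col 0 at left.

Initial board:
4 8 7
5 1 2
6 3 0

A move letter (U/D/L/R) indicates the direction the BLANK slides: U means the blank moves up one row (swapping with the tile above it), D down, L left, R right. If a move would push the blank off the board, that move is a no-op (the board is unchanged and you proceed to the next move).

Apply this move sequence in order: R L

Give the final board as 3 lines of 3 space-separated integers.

After move 1 (R):
4 8 7
5 1 2
6 3 0

After move 2 (L):
4 8 7
5 1 2
6 0 3

Answer: 4 8 7
5 1 2
6 0 3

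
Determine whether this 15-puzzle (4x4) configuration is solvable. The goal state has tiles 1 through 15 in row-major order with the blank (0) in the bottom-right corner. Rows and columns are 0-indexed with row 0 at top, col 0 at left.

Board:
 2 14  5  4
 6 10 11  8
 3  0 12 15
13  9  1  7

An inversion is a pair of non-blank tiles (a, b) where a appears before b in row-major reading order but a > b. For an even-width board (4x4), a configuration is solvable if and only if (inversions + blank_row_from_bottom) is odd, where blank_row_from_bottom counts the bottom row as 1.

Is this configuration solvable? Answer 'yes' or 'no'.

Answer: no

Derivation:
Inversions: 46
Blank is in row 2 (0-indexed from top), which is row 2 counting from the bottom (bottom = 1).
46 + 2 = 48, which is even, so the puzzle is not solvable.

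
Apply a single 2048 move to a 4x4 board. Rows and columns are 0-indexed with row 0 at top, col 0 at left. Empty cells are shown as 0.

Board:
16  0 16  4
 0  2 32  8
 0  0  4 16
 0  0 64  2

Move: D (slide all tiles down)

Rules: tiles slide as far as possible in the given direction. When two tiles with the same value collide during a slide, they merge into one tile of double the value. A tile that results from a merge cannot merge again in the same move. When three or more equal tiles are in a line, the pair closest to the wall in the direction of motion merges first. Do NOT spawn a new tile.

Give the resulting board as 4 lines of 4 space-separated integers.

Answer:  0  0 16  4
 0  0 32  8
 0  0  4 16
16  2 64  2

Derivation:
Slide down:
col 0: [16, 0, 0, 0] -> [0, 0, 0, 16]
col 1: [0, 2, 0, 0] -> [0, 0, 0, 2]
col 2: [16, 32, 4, 64] -> [16, 32, 4, 64]
col 3: [4, 8, 16, 2] -> [4, 8, 16, 2]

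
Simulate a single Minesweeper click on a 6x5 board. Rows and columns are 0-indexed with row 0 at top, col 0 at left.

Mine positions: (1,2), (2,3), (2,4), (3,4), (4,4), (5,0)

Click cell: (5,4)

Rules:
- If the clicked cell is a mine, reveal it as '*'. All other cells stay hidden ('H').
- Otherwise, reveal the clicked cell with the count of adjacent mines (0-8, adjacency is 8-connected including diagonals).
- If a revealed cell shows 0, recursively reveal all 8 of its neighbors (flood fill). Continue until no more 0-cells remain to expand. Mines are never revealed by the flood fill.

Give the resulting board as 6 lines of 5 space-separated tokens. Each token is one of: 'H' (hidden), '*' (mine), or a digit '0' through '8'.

H H H H H
H H H H H
H H H H H
H H H H H
H H H H H
H H H H 1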